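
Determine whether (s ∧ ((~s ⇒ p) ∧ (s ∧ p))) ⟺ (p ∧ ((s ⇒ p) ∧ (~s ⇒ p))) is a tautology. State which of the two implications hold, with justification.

[⇒] Assume the antecedent. If p is true, p ∧ ((s ⇒ p) ∧ (~s ⇒ p)) reduces to true regardless of the other variables. If p is false, the antecedent cannot hold. Either way p ∧ ((s ⇒ p) ∧ (~s ⇒ p)) holds.

[⇐] This fails. Under p = T, s = F, the left side is false but the right side is true.

Only the forward direction holds.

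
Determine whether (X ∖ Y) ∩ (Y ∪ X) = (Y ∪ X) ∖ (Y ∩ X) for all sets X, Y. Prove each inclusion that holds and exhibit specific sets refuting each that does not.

(⊆) holds; (⊇) fails.

(⟹) Let x ∈ (X ∖ Y) ∩ (Y ∪ X). Then x ∈ X and x ∉ Y, from which x ∈ (Y ∪ X) ∖ (Y ∩ X).

(⟸) This inclusion fails. Take X = ∅, Y = {1}; then 1 ∈ (Y ∪ X) ∖ (Y ∩ X) but 1 ∉ (X ∖ Y) ∩ (Y ∪ X).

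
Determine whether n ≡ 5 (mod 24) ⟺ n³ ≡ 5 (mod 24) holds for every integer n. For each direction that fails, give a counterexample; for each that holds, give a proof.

Forward direction. Suppose n ≡ 5 (mod 24). Write n = 24j + 5. Then (24j + 5)³ = 13824j³ + 8640j² + 1800j + 125 = 24(576j³ + 360j² + 75j + 5) + 5, so n³ ≡ 5 (mod 24).

Converse. Suppose n³ ≡ 5 (mod 24). The only residue r in {0, …, 23} with r³ ≡ 5 (mod 24) is r = 5, so n ≡ 5 (mod 24).

Both directions hold.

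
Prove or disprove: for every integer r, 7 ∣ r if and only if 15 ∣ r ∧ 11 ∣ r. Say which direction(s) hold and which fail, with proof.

(→) This fails: take r = 7. Certainly 7 ∣ 7, but 15 ∤ 7.

(←) This fails: take r = 165. Both 15 ∣ 165 and 11 ∣ 165, yet 165 is not a multiple of 7 (since 165 = 23·7 + 4), so 7 ∤ 165.

Both directions fail.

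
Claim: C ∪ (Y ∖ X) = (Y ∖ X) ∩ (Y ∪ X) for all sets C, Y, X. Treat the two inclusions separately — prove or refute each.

(⟹) This inclusion fails. Take C = {1}, Y = ∅, X = ∅; then 1 ∈ C ∪ (Y ∖ X) but 1 ∉ (Y ∖ X) ∩ (Y ∪ X).

(⟸) Let x ∈ (Y ∖ X) ∩ (Y ∪ X). Then either x ∈ Y and x ∉ C, X; or x ∈ C ∩ Y and x ∉ X. In each case x ∈ C ∪ (Y ∖ X), so (Y ∖ X) ∩ (Y ∪ X) ⊆ C ∪ (Y ∖ X).

The sets are not equal: only the reverse inclusion holds.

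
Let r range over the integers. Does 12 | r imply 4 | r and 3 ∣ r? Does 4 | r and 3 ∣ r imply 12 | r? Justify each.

[⇒] If 12 ∣ r, write r = 12q. Since 12 = 3·4, r = 4·(3q), so 4 ∣ r; and since 12 = 4·3, r = 3·(4q), so 3 ∣ r.

[⇐] Suppose 4 ∣ r and 3 ∣ r. Any common multiple of 4 and 3 is a multiple of their lcm; here gcd(4, 3) = 1, so lcm(4, 3) = 4·3 = 12, so 12 ∣ r.

Both directions hold.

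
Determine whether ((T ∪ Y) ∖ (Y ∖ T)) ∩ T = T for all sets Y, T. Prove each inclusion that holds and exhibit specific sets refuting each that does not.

(⊇) Let x ∈ T. Then either x ∈ T and x ∉ Y; or x ∈ Y ∩ T. In each case x ∈ ((T ∪ Y) ∖ (Y ∖ T)) ∩ T, so T ⊆ ((T ∪ Y) ∖ (Y ∖ T)) ∩ T.

(⊆) Let x ∈ ((T ∪ Y) ∖ (Y ∖ T)) ∩ T. Then either x ∈ T and x ∉ Y; or x ∈ Y ∩ T. In each case x ∈ T, so ((T ∪ Y) ∖ (Y ∖ T)) ∩ T ⊆ T.

The two sets are equal.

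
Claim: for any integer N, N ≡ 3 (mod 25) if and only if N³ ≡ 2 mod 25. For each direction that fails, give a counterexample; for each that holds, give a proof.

Both implications hold.

Forward direction. Suppose N ≡ 3 (mod 25). Write N = 25j + 3. Then (25j + 3)³ = 15625j³ + 5625j² + 675j + 27 = 25(625j³ + 225j² + 27j + 1) + 2, so N³ ≡ 2 (mod 25).

Converse. Suppose N³ ≡ 2 (mod 25). The only residue r in {0, …, 24} with r³ ≡ 2 (mod 25) is r = 3, so N ≡ 3 (mod 25).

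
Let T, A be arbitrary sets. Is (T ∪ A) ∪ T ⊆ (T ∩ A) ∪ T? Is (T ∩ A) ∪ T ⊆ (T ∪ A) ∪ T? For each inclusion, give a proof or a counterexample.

Forward inclusion. This inclusion fails. Take T = ∅, A = {1}; then 1 ∈ (T ∪ A) ∪ T but 1 ∉ (T ∩ A) ∪ T.

Reverse inclusion. Let x ∈ (T ∩ A) ∪ T. Then either x ∈ T and x ∉ A; or x ∈ T ∩ A. In each case x ∈ (T ∪ A) ∪ T, so (T ∩ A) ∪ T ⊆ (T ∪ A) ∪ T.

(⊆) fails; (⊇) holds.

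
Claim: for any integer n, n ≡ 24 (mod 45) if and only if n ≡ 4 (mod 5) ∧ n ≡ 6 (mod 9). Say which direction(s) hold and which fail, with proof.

[⇒] Suppose n ≡ 24 (mod 45); write n = 45j + 24. Since 5 ∣ 45, reducing mod 5 gives n ≡ 24 ≡ 4 (mod 5); since 9 ∣ 45, reducing mod 9 gives n ≡ 24 ≡ 6 (mod 9).

[⇐] Conversely, if n ≡ 4 (mod 5) and n ≡ 6 (mod 9), then by the Chinese remainder theorem n ≡ 24 (mod 45). This is exactly n ≡ 24 (mod 45).

Both implications hold.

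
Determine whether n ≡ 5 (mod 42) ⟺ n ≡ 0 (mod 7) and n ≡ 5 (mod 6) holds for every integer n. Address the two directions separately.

(→) This fails: n = 5 gives 5 ≡ 5 (mod 42) but 5 ≡ 5 (mod 7), so the conjunction on the right does not hold.

(←) This fails: n = 35 satisfies both congruences on the right (35 ≡ 0 mod 7 and 35 ≡ 5 mod 6) yet 35 ≡ 35 (mod 42), not 5.

(⇒) fails and (⇐) fails.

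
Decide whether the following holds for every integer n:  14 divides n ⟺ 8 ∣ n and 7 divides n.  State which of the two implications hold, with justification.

Not equivalent: only (⇐) holds.

Forward direction. This fails: take n = 14. Certainly 14 ∣ 14, but 8 ∤ 14.

Converse. Suppose 8 ∣ n and 7 ∣ n. Any common multiple of 8 and 7 is a multiple of their lcm; here gcd(8, 7) = 1, so lcm(8, 7) = 8·7 = 56, so 56 ∣ n. Since 14 ∣ 56, it follows that 14 ∣ n.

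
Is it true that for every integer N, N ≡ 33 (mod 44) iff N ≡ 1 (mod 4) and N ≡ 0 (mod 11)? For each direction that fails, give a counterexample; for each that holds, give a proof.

Both implications hold.

(→) Suppose N ≡ 33 (mod 44); write N = 44j + 33. Since 4 ∣ 44, reducing mod 4 gives N ≡ 33 ≡ 1 (mod 4); since 11 ∣ 44, reducing mod 11 gives N ≡ 33 ≡ 0 (mod 11).

(←) Conversely, if N ≡ 1 (mod 4) and N ≡ 0 (mod 11), then by the Chinese remainder theorem N ≡ 33 (mod 44). This is exactly N ≡ 33 (mod 44).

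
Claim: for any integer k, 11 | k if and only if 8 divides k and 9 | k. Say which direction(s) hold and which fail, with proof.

(⇒) This fails: take k = 11. Certainly 11 ∣ 11, but 8 ∤ 11.

(⇐) This fails: take k = 72. Both 8 ∣ 72 and 9 ∣ 72, yet 72 is not a multiple of 11 (since 72 = 6·11 + 6), so 11 ∤ 72.

Neither direction holds.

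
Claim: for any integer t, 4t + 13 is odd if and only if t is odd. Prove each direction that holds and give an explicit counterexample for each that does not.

Not equivalent: only (⇐) holds.

[⇒] This fails: take t = 4. Then 4t + 13 = 29, which is odd, yet t = 4 is even, not odd.

[⇐] Suppose t is odd. Since 4 is even, 4t is even for every t, so 4t + 13 has the same parity as 13, which is odd. Hence 4t + 13 is odd.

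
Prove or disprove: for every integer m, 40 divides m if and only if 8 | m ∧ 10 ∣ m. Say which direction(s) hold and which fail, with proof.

(→) If 40 ∣ m, write m = 40q. Since 40 = 5·8, m = 8·(5q), so 8 ∣ m; and since 40 = 4·10, m = 10·(4q), so 10 ∣ m.

(←) Suppose 8 ∣ m and 10 ∣ m. Any common multiple of 8 and 10 is a multiple of their lcm; here lcm(8, 10) = 8·10/gcd(8, 10) = 80/2 = 40, so 40 ∣ m.

Both directions hold.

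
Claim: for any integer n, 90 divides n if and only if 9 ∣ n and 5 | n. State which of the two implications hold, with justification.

[⇒] If 90 ∣ n, write n = 90q. Since 90 = 10·9, n = 9·(10q), so 9 ∣ n; and since 90 = 18·5, n = 5·(18q), so 5 ∣ n.

[⇐] This fails: take n = 45. Both 9 ∣ 45 and 5 ∣ 45, yet 45 is not a multiple of 90 (since 45 = 0·90 + 45), so 90 ∤ 45.

Only the forward direction holds.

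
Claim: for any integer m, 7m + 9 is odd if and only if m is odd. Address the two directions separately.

Forward direction. This fails: m = 4 gives 7m + 9 = 37, which is odd, but 4 is even, not odd.

Converse. This also fails: m = 1 is odd, but 7m + 9 = 16 is even, not odd.

Both directions fail.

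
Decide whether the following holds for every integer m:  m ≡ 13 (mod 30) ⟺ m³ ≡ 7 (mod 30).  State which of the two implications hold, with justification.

The biconditional holds.

(→) Suppose m ≡ 13 (mod 30). Write m = 30j + 13. Then (30j + 13)³ = 27000j³ + 35100j² + 15210j + 2197 = 30(900j³ + 1170j² + 507j + 73) + 7, so m³ ≡ 7 (mod 30).

(←) Conversely, suppose m³ ≡ 7 (mod 30). The only residue r in {0, …, 29} with r³ ≡ 7 (mod 30) is r = 13, so m ≡ 13 (mod 30).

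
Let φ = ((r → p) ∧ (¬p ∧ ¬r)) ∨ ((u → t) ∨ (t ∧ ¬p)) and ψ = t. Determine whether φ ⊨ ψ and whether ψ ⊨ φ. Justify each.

Not equivalent: only (⇐) holds.

(⇒) This fails. Under u = F, t = F, p = F, r = F, the left side is true but the right side is false.

(⇐) Assume the antecedent. If t is true, the consequent reduces to true regardless of the other variables. If t is false, the antecedent cannot hold. Either way the consequent holds.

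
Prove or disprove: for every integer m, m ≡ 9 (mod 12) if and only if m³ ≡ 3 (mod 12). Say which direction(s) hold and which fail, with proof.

(→) This fails: take m = 9. Then 9 ≡ 9 (mod 12), but 9³ = 729 ≡ 9 (mod 12), not 3.

(←) This fails: take m = 3. Then 3³ = 27 ≡ 3 (mod 12), yet 3 ≡ 3 (mod 12), not 9.

(⇒) fails and (⇐) fails.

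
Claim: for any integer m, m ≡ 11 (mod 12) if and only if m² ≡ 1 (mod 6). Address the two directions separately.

Forward direction. Suppose m ≡ 11 (mod 12). Then m² ≡ 11² = 121 (mod 12), and since 6 ∣ 12, also m² ≡ 1 (mod 6).

Converse. This fails: take m = 1. Then 1² = 1 ≡ 1 (mod 6), yet 1 ≡ 1 (mod 12), not 11.

Only the forward direction holds.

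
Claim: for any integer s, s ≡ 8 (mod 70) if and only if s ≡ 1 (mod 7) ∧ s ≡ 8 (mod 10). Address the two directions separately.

Both directions hold.

(⟹) Suppose s ≡ 8 (mod 70); write s = 70j + 8. Since 7 ∣ 70, reducing mod 7 gives s ≡ 8 ≡ 1 (mod 7); since 10 ∣ 70, reducing mod 10 gives s ≡ 8 (mod 10).

(⟸) Conversely, if s ≡ 1 (mod 7) and s ≡ 8 (mod 10), then by the Chinese remainder theorem s ≡ 8 (mod 70). This is exactly s ≡ 8 (mod 70).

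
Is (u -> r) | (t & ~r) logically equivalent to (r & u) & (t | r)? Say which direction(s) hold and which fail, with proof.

The forward direction fails; the converse holds.

Converse. Assume the antecedent. If r is true, (u -> r) | (t & ~r) reduces to true regardless of the other variables. If r is false, the antecedent cannot hold. Either way (u -> r) | (t & ~r) holds.

Forward direction. This fails. Under r = F, u = F, t = F, the left side is true but the right side is false.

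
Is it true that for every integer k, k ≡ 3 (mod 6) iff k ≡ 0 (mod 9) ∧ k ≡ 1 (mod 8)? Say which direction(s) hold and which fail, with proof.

[⇐] If k ≡ 0 (mod 9) and k ≡ 1 (mod 8), then by the Chinese remainder theorem k ≡ 9 (mod 72). Since 9 ≡ 3 (mod 6) and 6 ∣ 72, we get k ≡ 3 (mod 6).

[⇒] This fails: k = 33 gives 33 ≡ 3 (mod 6) but 33 ≡ 6 (mod 9), so the conjunction on the right does not hold.

The forward direction fails; the converse holds.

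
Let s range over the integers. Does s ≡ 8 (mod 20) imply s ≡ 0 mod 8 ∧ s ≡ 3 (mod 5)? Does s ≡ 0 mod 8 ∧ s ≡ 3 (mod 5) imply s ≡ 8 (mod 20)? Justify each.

Not equivalent: only (⇐) holds.

(⇒) This fails: s = 28 gives 28 ≡ 8 (mod 20) but 28 ≡ 4 (mod 8), so the conjunction on the right does not hold.

(⇐) Conversely, if s ≡ 0 (mod 8) and s ≡ 3 (mod 5), then by the Chinese remainder theorem s ≡ 8 (mod 40). Since 8 ≡ 8 (mod 20) and 20 ∣ 40, we get s ≡ 8 (mod 20).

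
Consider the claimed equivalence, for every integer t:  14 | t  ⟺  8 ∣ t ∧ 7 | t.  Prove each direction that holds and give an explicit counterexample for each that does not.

(⇒) This fails: take t = 14. Certainly 14 ∣ 14, but 8 ∤ 14.

(⇐) Suppose 8 ∣ t and 7 ∣ t. Any common multiple of 8 and 7 is a multiple of their lcm; here gcd(8, 7) = 1, so lcm(8, 7) = 8·7 = 56, so 56 ∣ t. Since 14 ∣ 56, it follows that 14 ∣ t.

(⇒) fails; (⇐) holds.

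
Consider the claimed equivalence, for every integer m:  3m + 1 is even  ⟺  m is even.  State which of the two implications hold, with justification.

Forward direction. This fails: m = 1 gives 3m + 1 = 4, which is even, but 1 is odd, not even.

Converse. This also fails: m = 2 is even, but 3m + 1 = 7 is odd, not even.

Neither direction holds.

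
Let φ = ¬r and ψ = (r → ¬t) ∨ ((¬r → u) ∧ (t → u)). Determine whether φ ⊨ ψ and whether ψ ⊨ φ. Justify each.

(⇒) Assume the antecedent. If t is true, the antecedent forces (t = T, r = F, u = F) or (t = T, r = F, u = T), and the consequent holds there. If t is false, the consequent reduces to true regardless of the other variables. Either way the consequent holds.

(⇐) This fails. Under t = F, r = T, u = F, the left side is false but the right side is true.

Not equivalent: only (⇒) holds.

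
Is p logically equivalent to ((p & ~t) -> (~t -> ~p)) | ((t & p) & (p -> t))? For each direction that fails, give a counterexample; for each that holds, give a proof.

[⇒] This fails. Under t = F, p = T, the left side is true but the right side is false.

[⇐] This fails. Under t = F, p = F, the left side is false but the right side is true.

Both directions fail.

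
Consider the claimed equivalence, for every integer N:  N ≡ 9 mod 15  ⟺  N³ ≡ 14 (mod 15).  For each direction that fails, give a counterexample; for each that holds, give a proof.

Forward direction. This fails: take N = 9. Then 9 ≡ 9 (mod 15), but 9³ = 729 ≡ 9 (mod 15), not 14.

Converse. This fails: take N = 14. Then 14³ = 2744 ≡ 14 (mod 15), yet 14 ≡ 14 (mod 15), not 9.

Both directions fail.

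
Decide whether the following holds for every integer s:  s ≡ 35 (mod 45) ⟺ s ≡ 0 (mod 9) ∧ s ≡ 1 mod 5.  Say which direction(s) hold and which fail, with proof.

(⇒) fails and (⇐) fails.

(⇒) This fails: s = 35 gives 35 ≡ 35 (mod 45) but 35 ≡ 8 (mod 9), so the conjunction on the right does not hold.

(⇐) This fails: s = 36 satisfies both congruences on the right (36 ≡ 0 mod 9 and 36 ≡ 1 mod 5) yet 36 ≡ 36 (mod 45), not 35.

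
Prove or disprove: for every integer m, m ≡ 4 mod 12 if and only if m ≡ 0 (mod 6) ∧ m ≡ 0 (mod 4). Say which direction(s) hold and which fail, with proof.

(⇒) fails and (⇐) fails.

(→) This fails: m = 4 gives 4 ≡ 4 (mod 12) but 4 ≡ 4 (mod 6), so the conjunction on the right does not hold.

(←) This fails: m = 0 satisfies both congruences on the right (0 ≡ 0 mod 6 and 0 ≡ 0 mod 4) yet 0 ≡ 0 (mod 12), not 4.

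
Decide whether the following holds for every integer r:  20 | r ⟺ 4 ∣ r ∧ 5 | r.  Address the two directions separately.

Forward direction. If 20 ∣ r, write r = 20q. Since 20 = 5·4, r = 4·(5q), so 4 ∣ r; and since 20 = 4·5, r = 5·(4q), so 5 ∣ r.

Converse. Suppose 4 ∣ r and 5 ∣ r. Any common multiple of 4 and 5 is a multiple of their lcm; here gcd(4, 5) = 1, so lcm(4, 5) = 4·5 = 20, so 20 ∣ r.

Both directions hold.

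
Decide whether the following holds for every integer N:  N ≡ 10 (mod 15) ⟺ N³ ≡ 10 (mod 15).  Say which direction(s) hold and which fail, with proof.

The biconditional holds.

(⟹) Suppose N ≡ 10 (mod 15). Write N = 15j + 10. Then (15j + 10)³ = 3375j³ + 6750j² + 4500j + 1000 = 15(225j³ + 450j² + 300j + 66) + 10, so N³ ≡ 10 (mod 15).

(⟸) Conversely, suppose N³ ≡ 10 (mod 15). The only residue r in {0, …, 14} with r³ ≡ 10 (mod 15) is r = 10, so N ≡ 10 (mod 15).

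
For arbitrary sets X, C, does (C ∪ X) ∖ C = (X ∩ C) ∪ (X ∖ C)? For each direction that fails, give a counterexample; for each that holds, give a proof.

Forward inclusion. Let x ∈ (C ∪ X) ∖ C. Then x ∈ X and x ∉ C, from which x ∈ (X ∩ C) ∪ (X ∖ C).

Reverse inclusion. This inclusion fails. Take X = {1}, C = {1}; then 1 ∈ (X ∩ C) ∪ (X ∖ C) but 1 ∉ (C ∪ X) ∖ C.

(⊆) holds; (⊇) fails.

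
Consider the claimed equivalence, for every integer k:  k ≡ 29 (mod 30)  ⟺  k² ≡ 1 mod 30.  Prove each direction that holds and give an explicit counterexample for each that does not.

(⇒) holds; (⇐) fails.

Forward direction. Suppose k ≡ 29 (mod 30). Write k = 30j + 29. Then (30j + 29)² = 900j² + 1740j + 841 = 30(30j² + 58j + 28) + 1, so k² ≡ 1 (mod 30).

Converse. This fails: take k = 1. Then 1² = 1 ≡ 1 (mod 30), yet 1 ≡ 1 (mod 30), not 29.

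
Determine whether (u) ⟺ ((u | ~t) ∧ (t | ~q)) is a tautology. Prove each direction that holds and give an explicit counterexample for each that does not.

Neither direction holds.

Forward direction. This fails. Under u = T, t = F, q = T, the left side is true but the right side is false.

Converse. This fails. Under u = F, t = F, q = F, the left side is false but the right side is true.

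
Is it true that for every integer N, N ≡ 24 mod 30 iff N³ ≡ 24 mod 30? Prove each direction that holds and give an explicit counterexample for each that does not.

(→) Suppose N ≡ 24 mod 30. Write N = 30j + 24. Then (30j + 24)³ = 27000j³ + 64800j² + 51840j + 13824 = 30(900j³ + 2160j² + 1728j + 460) + 24, so N³ ≡ 24 (mod 30).

(←) Conversely, suppose N³ ≡ 24 (mod 30). The only residue r in {0, …, 29} with r³ ≡ 24 (mod 30) is r = 24, so N ≡ 24 (mod 30).

Both implications hold.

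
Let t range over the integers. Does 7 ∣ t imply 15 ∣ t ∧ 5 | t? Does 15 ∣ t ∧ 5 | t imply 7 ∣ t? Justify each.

Forward direction. This fails: take t = 7. Certainly 7 ∣ 7, but 15 ∤ 7.

Converse. This fails: take t = 15. Both 15 ∣ 15 and 5 ∣ 15, yet 15 is not a multiple of 7 (since 15 = 2·7 + 1), so 7 ∤ 15.

(⇒) fails and (⇐) fails.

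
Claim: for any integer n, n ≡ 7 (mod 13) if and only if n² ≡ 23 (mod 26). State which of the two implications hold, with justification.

Both directions fail.

(⟹) This fails: take n = 20. Then 20 ≡ 7 (mod 13), but 20² = 400 ≡ 10 (mod 26), not 23.

(⟸) This fails: take n = 19. Then 19² = 361 ≡ 23 (mod 26), yet 19 ≡ 6 (mod 13), not 7.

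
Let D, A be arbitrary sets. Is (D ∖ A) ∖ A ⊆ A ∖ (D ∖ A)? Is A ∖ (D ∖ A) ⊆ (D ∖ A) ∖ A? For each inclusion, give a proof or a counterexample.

Both inclusions fail.

Forward inclusion. This inclusion fails. Take D = {1}, A = ∅; then 1 ∈ (D ∖ A) ∖ A but 1 ∉ A ∖ (D ∖ A).

Reverse inclusion. This inclusion fails. Take D = ∅, A = {1}; then 1 ∈ A ∖ (D ∖ A) but 1 ∉ (D ∖ A) ∖ A.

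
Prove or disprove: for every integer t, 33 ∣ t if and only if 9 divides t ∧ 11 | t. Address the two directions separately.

Not equivalent: only (⇐) holds.

Forward direction. This fails: take t = 33. Certainly 33 ∣ 33, but 9 ∤ 33.

Converse. Suppose 9 ∣ t and 11 ∣ t. Any common multiple of 9 and 11 is a multiple of their lcm; here gcd(9, 11) = 1, so lcm(9, 11) = 9·11 = 99, so 99 ∣ t. Since 33 ∣ 99, it follows that 33 ∣ t.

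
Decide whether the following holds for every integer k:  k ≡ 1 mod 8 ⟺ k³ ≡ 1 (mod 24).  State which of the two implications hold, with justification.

Only the reverse direction holds.

(⇒) This fails: take k = 9. Then 9 ≡ 1 (mod 8), but 9³ = 729 ≡ 9 (mod 24), not 1.

(⇐) Conversely, the residues r modulo 24 with r³ ≡ 1 (mod 24) are exactly {1}, and each is ≡ 1 (mod 8).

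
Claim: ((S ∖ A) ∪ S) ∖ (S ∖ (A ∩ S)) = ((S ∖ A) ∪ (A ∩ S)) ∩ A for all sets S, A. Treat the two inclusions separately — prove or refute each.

(⟹) Let x ∈ ((S ∖ A) ∪ S) ∖ (S ∖ (A ∩ S)). Then x ∈ S ∩ A, from which x ∈ ((S ∖ A) ∪ (A ∩ S)) ∩ A.

(⟸) Let x ∈ ((S ∖ A) ∪ (A ∩ S)) ∩ A. Then x ∈ S ∩ A, from which x ∈ ((S ∖ A) ∪ S) ∖ (S ∖ (A ∩ S)).

The two sets are equal.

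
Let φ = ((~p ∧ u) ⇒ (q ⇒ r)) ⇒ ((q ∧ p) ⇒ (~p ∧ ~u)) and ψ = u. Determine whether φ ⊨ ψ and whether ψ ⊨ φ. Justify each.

(→) This fails. Under p = F, q = F, u = F, r = F, the left side is true but the right side is false.

(←) This fails. Under p = T, q = T, u = T, r = F, the left side is false but the right side is true.

Both directions fail.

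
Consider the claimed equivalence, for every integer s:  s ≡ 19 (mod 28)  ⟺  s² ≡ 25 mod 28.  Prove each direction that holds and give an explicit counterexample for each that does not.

Only the forward implication holds.

(⇒) Suppose s ≡ 19 (mod 28). Write s = 28j + 19. Then (28j + 19)² = 784j² + 1064j + 361 = 28(28j² + 38j + 12) + 25, so s² ≡ 25 (mod 28).

(⇐) This fails: take s = 5. Then 5² = 25 ≡ 25 (mod 28), yet 5 ≡ 5 (mod 28), not 19.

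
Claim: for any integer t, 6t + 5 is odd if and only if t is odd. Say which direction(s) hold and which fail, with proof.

(⟸) Suppose t is odd. Since 6 is even, 6t is even for every t, so 6t + 5 has the same parity as 5, which is odd. Hence 6t + 5 is odd.

(⟹) This fails: take t = 2. Then 6t + 5 = 17, which is odd, yet t = 2 is even, not odd.

Only the reverse direction holds.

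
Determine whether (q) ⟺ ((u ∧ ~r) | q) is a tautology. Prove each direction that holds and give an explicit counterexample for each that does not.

Not equivalent: only (⇒) holds.

(⟹) Assume the antecedent. If q is true, (u ∧ ~r) | q reduces to true regardless of the other variables. If q is false, the antecedent cannot hold. Either way (u ∧ ~r) | q holds.

(⟸) This fails. Under q = F, r = F, u = T, the left side is false but the right side is true.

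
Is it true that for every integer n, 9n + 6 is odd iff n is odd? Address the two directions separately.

(⇐) Suppose n is odd; write n = 2j + 1. Then 9n + 6 = 9·(2j + 1) + 6 = 2·9j + 15, which is odd.

(⇒) Suppose 9n + 6 is odd. Since 9 is odd, 9n and n have the same parity, so 9n + 6 ≡ n + 6 (mod 2). As 6 is even, 9n + 6 is odd exactly when n is odd. Thus n is odd.

The biconditional holds.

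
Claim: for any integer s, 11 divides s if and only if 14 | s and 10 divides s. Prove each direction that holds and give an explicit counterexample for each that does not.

Neither implication holds.

(⟹) This fails: take s = 11. Certainly 11 ∣ 11, but 14 ∤ 11.

(⟸) This fails: take s = 70. Both 14 ∣ 70 and 10 ∣ 70, yet 70 is not a multiple of 11 (since 70 = 6·11 + 4), so 11 ∤ 70.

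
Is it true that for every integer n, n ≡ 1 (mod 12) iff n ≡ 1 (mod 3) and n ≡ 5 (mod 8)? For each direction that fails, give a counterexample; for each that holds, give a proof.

The forward direction fails; the converse holds.

[⇒] This fails: n = 1 gives 1 ≡ 1 (mod 12) but 1 ≡ 1 (mod 8), so the conjunction on the right does not hold.

[⇐] Conversely, if n ≡ 1 (mod 3) and n ≡ 5 (mod 8), then by the Chinese remainder theorem n ≡ 13 (mod 24). Since 13 ≡ 1 (mod 12) and 12 ∣ 24, we get n ≡ 1 (mod 12).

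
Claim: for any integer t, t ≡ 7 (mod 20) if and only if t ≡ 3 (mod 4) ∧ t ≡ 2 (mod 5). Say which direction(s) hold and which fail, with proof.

Both implications hold.

(→) Suppose t ≡ 7 (mod 20); write t = 20j + 7. Since 4 ∣ 20, reducing mod 4 gives t ≡ 7 ≡ 3 (mod 4); since 5 ∣ 20, reducing mod 5 gives t ≡ 7 ≡ 2 (mod 5).

(←) Conversely, if t ≡ 3 (mod 4) and t ≡ 2 (mod 5), then by the Chinese remainder theorem t ≡ 7 (mod 20). This is exactly t ≡ 7 (mod 20).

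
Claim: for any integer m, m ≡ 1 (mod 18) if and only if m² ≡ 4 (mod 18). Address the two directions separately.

(→) This fails: take m = 1. Then 1 ≡ 1 (mod 18), but 1² = 1 ≡ 1 (mod 18), not 4.

(←) This fails: take m = 2. Then 2² = 4 ≡ 4 (mod 18), yet 2 ≡ 2 (mod 18), not 1.

Both directions fail.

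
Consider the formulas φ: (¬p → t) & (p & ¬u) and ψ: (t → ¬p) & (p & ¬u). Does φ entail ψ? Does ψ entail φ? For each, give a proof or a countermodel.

(→) This fails. Under u = F, p = T, t = T, the left side is true but the right side is false.

(←) Assume the antecedent. If u is true, the antecedent cannot hold. If u is false, the antecedent forces (u = F, p = T, t = F), and (¬p → t) & (p & ¬u) holds there. Either way (¬p → t) & (p & ¬u) holds.

Only the converse holds.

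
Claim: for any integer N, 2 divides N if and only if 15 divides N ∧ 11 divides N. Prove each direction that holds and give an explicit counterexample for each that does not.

Neither implication holds.

(⇒) This fails: take N = 2. Certainly 2 ∣ 2, but 15 ∤ 2.

(⇐) This fails: take N = 165. Both 15 ∣ 165 and 11 ∣ 165, yet 165 is not a multiple of 2 (since 165 = 82·2 + 1), so 2 ∤ 165.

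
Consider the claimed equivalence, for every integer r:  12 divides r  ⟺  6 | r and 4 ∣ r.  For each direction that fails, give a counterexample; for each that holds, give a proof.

(⇒) If 12 ∣ r, write r = 12q. Since 12 = 2·6, r = 6·(2q), so 6 ∣ r; and since 12 = 3·4, r = 4·(3q), so 4 ∣ r.

(⇐) Suppose 6 ∣ r and 4 ∣ r. Any common multiple of 6 and 4 is a multiple of their lcm; here lcm(6, 4) = 6·4/gcd(6, 4) = 24/2 = 12, so 12 ∣ r.

Both implications hold.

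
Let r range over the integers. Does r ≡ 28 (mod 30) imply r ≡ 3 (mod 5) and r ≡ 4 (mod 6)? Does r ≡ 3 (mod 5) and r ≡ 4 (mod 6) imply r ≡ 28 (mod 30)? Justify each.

Both implications hold.

(⟹) Suppose r ≡ 28 (mod 30); write r = 30j + 28. Since 5 ∣ 30, reducing mod 5 gives r ≡ 28 ≡ 3 (mod 5); since 6 ∣ 30, reducing mod 6 gives r ≡ 28 ≡ 4 (mod 6).

(⟸) Conversely, if r ≡ 3 (mod 5) and r ≡ 4 (mod 6), then by the Chinese remainder theorem r ≡ 28 (mod 30). This is exactly r ≡ 28 (mod 30).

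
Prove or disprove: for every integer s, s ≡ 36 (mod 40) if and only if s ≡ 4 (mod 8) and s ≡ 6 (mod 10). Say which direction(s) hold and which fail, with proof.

[⇒] Suppose s ≡ 36 (mod 40); write s = 40j + 36. Since 8 ∣ 40, reducing mod 8 gives s ≡ 36 ≡ 4 (mod 8); since 10 ∣ 40, reducing mod 10 gives s ≡ 36 ≡ 6 (mod 10).

[⇐] Conversely, if s ≡ 4 (mod 8) and s ≡ 6 (mod 10), then by the Chinese remainder theorem s ≡ 36 (mod 40). This is exactly s ≡ 36 (mod 40).

Equivalent; both directions hold.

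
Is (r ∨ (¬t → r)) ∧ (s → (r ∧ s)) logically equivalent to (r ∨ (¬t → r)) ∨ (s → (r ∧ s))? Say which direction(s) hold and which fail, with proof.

Only the forward direction holds.

(⟹) Assume the antecedent. If r is true, (r ∨ (¬t → r)) ∨ (s → (r ∧ s)) reduces to true regardless of the other variables. If r is false, the antecedent forces (r = F, t = T, s = F), and (r ∨ (¬t → r)) ∨ (s → (r ∧ s)) holds there. Either way (r ∨ (¬t → r)) ∨ (s → (r ∧ s)) holds.

(⟸) This fails. Under r = F, t = F, s = F, the left side is false but the right side is true.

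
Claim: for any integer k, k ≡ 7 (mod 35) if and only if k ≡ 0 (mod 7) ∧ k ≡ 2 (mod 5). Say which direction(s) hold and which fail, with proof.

Both directions hold; the statement is true.

Forward direction. Suppose k ≡ 7 (mod 35); write k = 35j + 7. Since 7 ∣ 35, reducing mod 7 gives k ≡ 7 ≡ 0 (mod 7); since 5 ∣ 35, reducing mod 5 gives k ≡ 7 ≡ 2 (mod 5).

Converse. If k ≡ 0 (mod 7) and k ≡ 2 (mod 5), then by the Chinese remainder theorem k ≡ 7 (mod 35). This is exactly k ≡ 7 (mod 35).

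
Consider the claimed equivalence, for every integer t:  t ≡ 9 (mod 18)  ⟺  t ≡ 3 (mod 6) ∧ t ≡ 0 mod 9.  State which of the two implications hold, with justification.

(⟸) If t ≡ 3 (mod 6) and t ≡ 0 (mod 9), then by the Chinese remainder theorem t ≡ 9 (mod 18). This is exactly t ≡ 9 (mod 18).

(⟹) Suppose t ≡ 9 (mod 18); write t = 18j + 9. Since 6 ∣ 18, reducing mod 6 gives t ≡ 9 ≡ 3 (mod 6); since 9 ∣ 18, reducing mod 9 gives t ≡ 9 ≡ 0 (mod 9).

Both directions hold; the statement is true.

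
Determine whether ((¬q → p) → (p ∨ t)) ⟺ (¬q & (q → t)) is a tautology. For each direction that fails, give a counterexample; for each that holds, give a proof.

Only the converse holds.

Converse. Assume the antecedent. If t is true, (¬q → p) → (p ∨ t) reduces to true regardless of the other variables. If t is false, the antecedent forces (t = F, p = F, q = F) or (t = F, p = T, q = F), and (¬q → p) → (p ∨ t) holds there. Either way (¬q → p) → (p ∨ t) holds.

Forward direction. This fails. Under t = T, p = F, q = T, the left side is true but the right side is false.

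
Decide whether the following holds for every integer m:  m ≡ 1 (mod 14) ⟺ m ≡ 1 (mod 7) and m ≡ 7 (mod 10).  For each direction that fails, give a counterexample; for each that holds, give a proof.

Only the converse holds.

Forward direction. This fails: m = 1 gives 1 ≡ 1 (mod 14) but 1 ≡ 1 (mod 10), so the conjunction on the right does not hold.

Converse. If m ≡ 1 (mod 7) and m ≡ 7 (mod 10), then by the Chinese remainder theorem m ≡ 57 (mod 70). Since 57 ≡ 1 (mod 14) and 14 ∣ 70, we get m ≡ 1 (mod 14).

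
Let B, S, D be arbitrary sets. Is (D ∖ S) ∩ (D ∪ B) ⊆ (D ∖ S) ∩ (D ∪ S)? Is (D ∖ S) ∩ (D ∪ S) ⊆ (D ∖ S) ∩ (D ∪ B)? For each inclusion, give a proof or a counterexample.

(⟹) Let x ∈ (D ∖ S) ∩ (D ∪ B). Then either x ∈ D and x ∉ B, S; or x ∈ B ∩ D and x ∉ S. In each case x ∈ (D ∖ S) ∩ (D ∪ S), so (D ∖ S) ∩ (D ∪ B) ⊆ (D ∖ S) ∩ (D ∪ S).

(⟸) Let x ∈ (D ∖ S) ∩ (D ∪ S). Then either x ∈ D and x ∉ B, S; or x ∈ B ∩ D and x ∉ S. In each case x ∈ (D ∖ S) ∩ (D ∪ B), so (D ∖ S) ∩ (D ∪ S) ⊆ (D ∖ S) ∩ (D ∪ B).

The two sets are equal.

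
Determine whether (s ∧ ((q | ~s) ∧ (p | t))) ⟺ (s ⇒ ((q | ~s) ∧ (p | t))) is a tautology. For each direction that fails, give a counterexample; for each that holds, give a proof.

(⇒) holds; (⇐) fails.

(⟸) This fails. Under s = F, t = F, p = F, q = F, the left side is false but the right side is true.

(⟹) Assume the antecedent. If t is true, the antecedent forces (s = T, t = T, p = F, q = T) or (s = T, t = T, p = T, q = T), and s ⇒ ((q | ~s) ∧ (p | t)) holds there. If t is false, the antecedent forces (s = T, t = F, p = T, q = T), and s ⇒ ((q | ~s) ∧ (p | t)) holds there. Either way s ⇒ ((q | ~s) ∧ (p | t)) holds.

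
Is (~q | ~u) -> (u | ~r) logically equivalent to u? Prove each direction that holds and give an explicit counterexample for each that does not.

Only the reverse direction holds.

(⟹) This fails. Under u = F, q = F, r = F, the left side is true but the right side is false.

(⟸) Assume the antecedent. If u is true, (~q | ~u) -> (u | ~r) reduces to true regardless of the other variables. If u is false, the antecedent cannot hold. Either way (~q | ~u) -> (u | ~r) holds.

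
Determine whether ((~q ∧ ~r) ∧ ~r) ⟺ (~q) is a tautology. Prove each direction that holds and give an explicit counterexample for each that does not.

Only the forward direction holds.

(⇒) Assume the antecedent. If r is true, the antecedent cannot hold. If r is false, the antecedent forces (r = F, q = F), and ~q holds there. Either way ~q holds.

(⇐) This fails. Under r = T, q = F, the left side is false but the right side is true.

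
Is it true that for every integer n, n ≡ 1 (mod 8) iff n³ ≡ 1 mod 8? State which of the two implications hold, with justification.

Both directions hold.

(⇒) Suppose n ≡ 1 (mod 8). Write n = 8j + 1. Then (8j + 1)³ = 512j³ + 192j² + 24j + 1 = 8(64j³ + 24j² + 3j) + 1, so n³ ≡ 1 (mod 8).

(⇐) Conversely, suppose n³ ≡ 1 (mod 8). The only residue r in {0, …, 7} with r³ ≡ 1 (mod 8) is r = 1, so n ≡ 1 (mod 8).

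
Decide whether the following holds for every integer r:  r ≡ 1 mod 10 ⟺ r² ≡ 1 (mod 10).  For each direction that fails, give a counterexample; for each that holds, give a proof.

(⇒) holds; (⇐) fails.

[⇒] Suppose r ≡ 1 mod 10. Write r = 10j + 1. Then (10j + 1)² = 100j² + 20j + 1 = 10(10j² + 2j) + 1, so r² ≡ 1 (mod 10).

[⇐] This fails: take r = 9. Then 9² = 81 ≡ 1 (mod 10), yet 9 ≡ 9 (mod 10), not 1.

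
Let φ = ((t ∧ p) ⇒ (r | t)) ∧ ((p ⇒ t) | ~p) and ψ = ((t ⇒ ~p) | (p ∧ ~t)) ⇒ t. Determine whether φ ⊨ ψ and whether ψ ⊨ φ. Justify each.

(→) This fails. Under t = F, r = F, p = F, the left side is true but the right side is false.

(←) Assume the antecedent. If t is true, the consequent reduces to true regardless of the other variables. If t is false, the antecedent cannot hold. Either way the consequent holds.

Not equivalent: only (⇐) holds.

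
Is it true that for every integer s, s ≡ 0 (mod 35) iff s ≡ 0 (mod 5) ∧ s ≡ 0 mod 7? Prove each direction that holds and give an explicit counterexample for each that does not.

[⇒] Suppose s ≡ 0 (mod 35); write s = 35j + 0. Since 5 ∣ 35, reducing mod 5 gives s ≡ 0 (mod 5); since 7 ∣ 35, reducing mod 7 gives s ≡ 0 (mod 7).

[⇐] Conversely, if s ≡ 0 (mod 5) and s ≡ 0 (mod 7), then by the Chinese remainder theorem s ≡ 0 (mod 35). This is exactly s ≡ 0 (mod 35).

Both directions hold.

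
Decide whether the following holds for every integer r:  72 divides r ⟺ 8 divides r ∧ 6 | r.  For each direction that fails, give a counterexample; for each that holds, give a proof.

(→) If 72 ∣ r, write r = 72q. Since 72 = 9·8, r = 8·(9q), so 8 ∣ r; and since 72 = 12·6, r = 6·(12q), so 6 ∣ r.

(←) This fails: take r = 24. Both 8 ∣ 24 and 6 ∣ 24, yet 24 is not a multiple of 72 (since 24 = 0·72 + 24), so 72 ∤ 24.

Only the forward implication holds.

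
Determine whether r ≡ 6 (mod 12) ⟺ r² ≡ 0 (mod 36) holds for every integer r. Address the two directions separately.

(⇒) holds; (⇐) fails.

(→) Suppose r ≡ 6 (mod 12). Working modulo 36, r ∈ {6, 18, 30}; for each such r, r² ≡ 0 (mod 36).

(←) This fails: take r = 0. Then 0² = 0 ≡ 0 (mod 36), yet 0 ≡ 0 (mod 12), not 6.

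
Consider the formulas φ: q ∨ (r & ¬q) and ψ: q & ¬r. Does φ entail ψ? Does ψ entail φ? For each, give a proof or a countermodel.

Not equivalent: only (⇐) holds.

[⇒] This fails. Under r = T, q = F, the left side is true but the right side is false.

[⇐] Assume the antecedent. If r is true, the antecedent cannot hold. If r is false, the antecedent forces (r = F, q = T), and q ∨ (r & ¬q) holds there. Either way q ∨ (r & ¬q) holds.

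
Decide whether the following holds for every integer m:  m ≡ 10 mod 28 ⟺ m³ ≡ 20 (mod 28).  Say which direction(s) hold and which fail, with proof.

(⇒) holds; (⇐) fails.

(⟸) This fails: take m = 6. Then 6³ = 216 ≡ 20 (mod 28), yet 6 ≡ 6 (mod 28), not 10.

(⟹) Suppose m ≡ 10 mod 28. Write m = 28j + 10. Then (28j + 10)³ = 21952j³ + 23520j² + 8400j + 1000 = 28(784j³ + 840j² + 300j + 35) + 20, so m³ ≡ 20 (mod 28).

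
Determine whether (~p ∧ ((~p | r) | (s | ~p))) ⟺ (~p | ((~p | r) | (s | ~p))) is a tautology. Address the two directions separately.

[⇒] Assume the antecedent. If p is true, the antecedent cannot hold. If p is false, ~p | ((~p | r) | (s | ~p)) reduces to true regardless of the other variables. Either way ~p | ((~p | r) | (s | ~p)) holds.

[⇐] This fails. Under p = T, s = T, r = F, the left side is false but the right side is true.

The forward direction holds; the converse fails.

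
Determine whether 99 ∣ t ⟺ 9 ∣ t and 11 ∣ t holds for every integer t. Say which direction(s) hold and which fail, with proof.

Both implications hold.

[⇒] If 99 ∣ t, write t = 99q. Since 99 = 11·9, t = 9·(11q), so 9 ∣ t; and since 99 = 9·11, t = 11·(9q), so 11 ∣ t.

[⇐] Suppose 9 ∣ t and 11 ∣ t. Any common multiple of 9 and 11 is a multiple of their lcm; here gcd(9, 11) = 1, so lcm(9, 11) = 9·11 = 99, so 99 ∣ t.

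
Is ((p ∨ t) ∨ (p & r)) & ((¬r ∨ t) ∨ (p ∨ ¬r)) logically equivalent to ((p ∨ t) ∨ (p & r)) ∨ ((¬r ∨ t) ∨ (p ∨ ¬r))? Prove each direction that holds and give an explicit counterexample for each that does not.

(⇐) This fails. Under r = F, p = F, t = F, the left side is false but the right side is true.

(⇒) Assume the antecedent. If p is true, the consequent reduces to true regardless of the other variables. If p is false, the antecedent forces (r = F, p = F, t = T) or (r = T, p = F, t = T), and the consequent holds there. Either way the consequent holds.

Only the forward implication holds.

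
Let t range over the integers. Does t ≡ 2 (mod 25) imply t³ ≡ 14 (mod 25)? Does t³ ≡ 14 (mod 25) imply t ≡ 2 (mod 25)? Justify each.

Both directions fail.

(→) This fails: take t = 2. Then 2 ≡ 2 (mod 25), but 2³ = 8 ≡ 8 (mod 25), not 14.

(←) This fails: take t = 4. Then 4³ = 64 ≡ 14 (mod 25), yet 4 ≡ 4 (mod 25), not 2.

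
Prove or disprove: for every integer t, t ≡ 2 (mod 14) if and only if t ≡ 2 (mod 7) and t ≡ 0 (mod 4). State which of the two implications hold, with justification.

The forward direction fails; the converse holds.

(⇒) This fails: t = 2 gives 2 ≡ 2 (mod 14) but 2 ≡ 2 (mod 4), so the conjunction on the right does not hold.

(⇐) Conversely, if t ≡ 2 (mod 7) and t ≡ 0 (mod 4), then by the Chinese remainder theorem t ≡ 16 (mod 28). Since 16 ≡ 2 (mod 14) and 14 ∣ 28, we get t ≡ 2 (mod 14).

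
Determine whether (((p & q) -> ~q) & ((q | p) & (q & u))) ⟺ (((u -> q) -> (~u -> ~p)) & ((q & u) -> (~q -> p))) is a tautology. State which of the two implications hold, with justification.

(⟹) Assume the antecedent. If u is true, the consequent reduces to true regardless of the other variables. If u is false, the antecedent cannot hold. Either way the consequent holds.

(⟸) This fails. Under u = F, q = F, p = F, the left side is false but the right side is true.

Only the forward implication holds.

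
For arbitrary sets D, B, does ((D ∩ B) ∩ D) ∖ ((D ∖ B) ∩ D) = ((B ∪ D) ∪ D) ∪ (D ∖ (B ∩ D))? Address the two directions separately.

Only the forward inclusion holds.

(⟸) This inclusion fails. Take D = {1}, B = ∅; then 1 ∈ ((B ∪ D) ∪ D) ∪ (D ∖ (B ∩ D)) but 1 ∉ ((D ∩ B) ∩ D) ∖ ((D ∖ B) ∩ D).

(⟹) Let x ∈ ((D ∩ B) ∩ D) ∖ ((D ∖ B) ∩ D). Then x ∈ D ∩ B, from which x ∈ ((B ∪ D) ∪ D) ∪ (D ∖ (B ∩ D)).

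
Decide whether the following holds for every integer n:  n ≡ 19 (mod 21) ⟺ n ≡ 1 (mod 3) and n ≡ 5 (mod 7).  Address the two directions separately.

Both directions hold.

(⟹) Suppose n ≡ 19 (mod 21); write n = 21j + 19. Since 3 ∣ 21, reducing mod 3 gives n ≡ 19 ≡ 1 (mod 3); since 7 ∣ 21, reducing mod 7 gives n ≡ 19 ≡ 5 (mod 7).

(⟸) Conversely, if n ≡ 1 (mod 3) and n ≡ 5 (mod 7), then by the Chinese remainder theorem n ≡ 19 (mod 21). This is exactly n ≡ 19 (mod 21).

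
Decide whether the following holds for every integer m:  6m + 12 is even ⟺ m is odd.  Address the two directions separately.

Forward direction. This fails: take m = 2. Then 6m + 12 = 24, which is even, yet m = 2 is even, not odd.

Converse. Suppose m is odd. Since 6 is even, 6m is even for every m, so 6m + 12 has the same parity as 12, which is even. Hence 6m + 12 is even.

Only the reverse direction holds.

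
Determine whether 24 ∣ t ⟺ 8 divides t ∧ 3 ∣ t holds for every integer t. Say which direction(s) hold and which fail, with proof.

(→) If 24 ∣ t, write t = 24q. Since 24 = 3·8, t = 8·(3q), so 8 ∣ t; and since 24 = 8·3, t = 3·(8q), so 3 ∣ t.

(←) Suppose 8 ∣ t and 3 ∣ t. Any common multiple of 8 and 3 is a multiple of their lcm; here gcd(8, 3) = 1, so lcm(8, 3) = 8·3 = 24, so 24 ∣ t.

Equivalent; both directions hold.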